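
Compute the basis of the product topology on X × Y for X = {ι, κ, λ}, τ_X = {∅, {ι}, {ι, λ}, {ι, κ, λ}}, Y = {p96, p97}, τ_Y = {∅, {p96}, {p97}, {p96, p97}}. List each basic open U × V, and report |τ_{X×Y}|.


Basis B = {∅ × ∅, {ι} × {p96}, {ι} × {p97}, {ι} × {p96, p97}, {ι, λ} × {p96}, {ι, λ} × {p97}, {ι, κ, λ} × {p96}, {ι, κ, λ} × {p97}, {ι, λ} × {p96, p97}, {ι, κ, λ} × {p96, p97}}; |τ_{X×Y}| = 16.

Enumerate products U × V with U ∈ τ_X, V ∈ τ_Y (deduplicated):
  ∅ × ∅ = {} (∅)
  {ι} × {p96} = {(ι,p96)}
  {ι} × {p97} = {(ι,p97)}
  {ι} × {p96, p97} = {(ι,p96), (ι,p97)}
  {ι, λ} × {p96} = {(ι,p96), (λ,p96)}
  {ι, λ} × {p97} = {(ι,p97), (λ,p97)}
  {ι, κ, λ} × {p96} = {(ι,p96), (κ,p96), (λ,p96)}
  {ι, κ, λ} × {p97} = {(ι,p97), (κ,p97), (λ,p97)}
  {ι, λ} × {p96, p97} = {(ι,p96), (ι,p97), (λ,p96), (λ,p97)}
  {ι, κ, λ} × {p96, p97} = {(ι,p96), (ι,p97), (κ,p96), (κ,p97), (λ,p96), (λ,p97)}
These 10 distinct sets form the basis B.
Close under arbitrary unions to get τ_{X×Y}; counting gives |τ_{X×Y}| = 16.


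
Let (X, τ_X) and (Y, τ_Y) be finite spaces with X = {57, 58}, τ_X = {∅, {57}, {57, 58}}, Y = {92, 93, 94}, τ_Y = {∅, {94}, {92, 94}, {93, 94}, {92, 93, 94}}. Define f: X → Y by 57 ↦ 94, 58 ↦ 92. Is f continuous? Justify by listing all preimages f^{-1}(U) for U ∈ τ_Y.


f IS continuous.

Compute f^{-1}(U) for each U ∈ τ_Y:
  U = ∅: f^{-1}(U) = ∅ ∈ τ_X ✓.
  U = {94}: f^{-1}(U) = {57} ∈ τ_X ✓.
  U = {92, 94}: f^{-1}(U) = {57, 58} ∈ τ_X ✓.
  U = {93, 94}: f^{-1}(U) = {57} ∈ τ_X ✓.
  U = {92, 93, 94}: f^{-1}(U) = {57, 58} ∈ τ_X ✓.
Every preimage lies in τ_X, so f IS continuous.


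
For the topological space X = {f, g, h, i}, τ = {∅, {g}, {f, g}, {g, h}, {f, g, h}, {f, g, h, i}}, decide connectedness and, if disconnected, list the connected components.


(X, τ) is connected.

Find clopen sets (U ∈ τ with X ∖ U ∈ τ):
  U = ∅, X ∖ U = {f, g, h, i} — both open, so U is clopen.
  U = {f, g, h, i}, X ∖ U = ∅ — both open, so U is clopen.
Only trivial clopens (∅ and X) exist, so (X, τ) is connected.
Compute connected components by grouping points that agree on all clopens:
  component: {f, g, h, i}


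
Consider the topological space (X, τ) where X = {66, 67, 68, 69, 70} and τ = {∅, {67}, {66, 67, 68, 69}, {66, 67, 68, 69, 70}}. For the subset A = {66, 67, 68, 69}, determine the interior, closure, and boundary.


int(A) = {66, 67, 68, 69}, cl(A) = {66, 67, 68, 69, 70}, ∂A = {70}.

Closed sets in (X, τ) are complements of opens:
  closed(X, τ) = {∅, {70}, {66, 68, 69, 70}, {66, 67, 68, 69, 70}}.
int(A) = ⋃ {U ∈ τ : U ⊆ A}. Opens contained in A: ∅, {67}, {66, 67, 68, 69}.
Taking the union of these: int(A) = {66, 67, 68, 69}.
cl(A) = ⋂ {C closed : A ⊆ C}. Closed sets containing A: {66, 67, 68, 69, 70}.
Intersecting these: cl(A) = {66, 67, 68, 69, 70}.
∂A = cl(A) ∖ int(A) = {66, 67, 68, 69, 70} ∖ {66, 67, 68, 69} = {70}.


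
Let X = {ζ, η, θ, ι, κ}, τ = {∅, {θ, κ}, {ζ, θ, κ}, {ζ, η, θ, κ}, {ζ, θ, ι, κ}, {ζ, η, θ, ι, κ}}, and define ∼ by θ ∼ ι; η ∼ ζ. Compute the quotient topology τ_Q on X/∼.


X/∼ = {[ζ=η], [θ=ι], [κ]}; |τ_Q| = 2.

Equivalence classes: [ζ=η], [θ=ι], [κ].
Quotient map π: X → X/∼ sends ζ ↦ [ζ=η], η ↦ [ζ=η], θ ↦ [θ=ι], ι ↦ [θ=ι], κ ↦ [κ].
For each subset V ⊆ X/∼, compute π^{-1}(V) ⊆ X and check whether π^{-1}(V) ∈ τ. V is open in τ_Q iff π^{-1}(V) ∈ τ.
  V = {}: π^{-1}(V) = ∅ ∈ τ ✓.
  V = {[ζ=η]}: π^{-1}(V) = {ζ, η} ∉ τ ✗.
  V = {[θ=ι]}: π^{-1}(V) = {θ, ι} ∉ τ ✗.
  V = {[ζ=η], [θ=ι]}: π^{-1}(V) = {ζ, η, θ, ι} ∉ τ ✗.
  V = {[κ]}: π^{-1}(V) = {κ} ∉ τ ✗.
  V = {[ζ=η], [κ]}: π^{-1}(V) = {ζ, η, κ} ∉ τ ✗.
  V = {[θ=ι], [κ]}: π^{-1}(V) = {θ, ι, κ} ∉ τ ✗.
  V = {[ζ=η], [θ=ι], [κ]}: π^{-1}(V) = {ζ, η, θ, ι, κ} ∈ τ ✓.
Open sets in the quotient: τ_Q = {{}, {[ζ=η], [θ=ι], [κ]}} (2 elements).


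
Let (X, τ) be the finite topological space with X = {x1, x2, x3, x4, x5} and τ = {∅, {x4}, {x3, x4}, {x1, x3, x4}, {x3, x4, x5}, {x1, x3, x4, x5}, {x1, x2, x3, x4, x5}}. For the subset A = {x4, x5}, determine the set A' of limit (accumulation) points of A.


A' = {x1, x2, x3, x5}

For each x ∈ X, list the open sets U ∈ τ with x ∈ U, then check whether U ∩ (A ∖ {x}) ≠ ∅ for every such U.
  x = x1: opens ∋ x are {x1, x3, x4}, {x1, x3, x4, x5}, {x1, x2, x3, x4, x5}; each meets A ∖ {x1}, so x IS a limit point.
  x = x2: opens ∋ x are {x1, x2, x3, x4, x5}; each meets A ∖ {x2}, so x IS a limit point.
  x = x3: opens ∋ x are {x3, x4}, {x1, x3, x4}, {x3, x4, x5}, {x1, x3, x4, x5}, {x1, x2, x3, x4, x5}; each meets A ∖ {x3}, so x IS a limit point.
  x = x4: open {x4} ∋ x has {x4} ∩ (A ∖ {x4}) = ∅, so x is NOT a limit point.
  x = x5: opens ∋ x are {x3, x4, x5}, {x1, x3, x4, x5}, {x1, x2, x3, x4, x5}; each meets A ∖ {x5}, so x IS a limit point.
Collecting: A' = {x1, x2, x3, x5}.


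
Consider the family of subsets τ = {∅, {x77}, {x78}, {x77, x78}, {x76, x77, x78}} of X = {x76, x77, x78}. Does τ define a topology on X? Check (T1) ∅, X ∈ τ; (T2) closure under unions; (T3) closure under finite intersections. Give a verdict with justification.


τ IS a topology on X.

Axiom (T1): ∅ ∈ τ? Yes; X ∈ τ? Yes.
Axiom (T2/T3): check pairwise unions and intersections of members of τ.
All pairwise intersections and unions checked — each lies in τ. Therefore τ satisfies (T1), (T2), (T3): it IS a topology on X.


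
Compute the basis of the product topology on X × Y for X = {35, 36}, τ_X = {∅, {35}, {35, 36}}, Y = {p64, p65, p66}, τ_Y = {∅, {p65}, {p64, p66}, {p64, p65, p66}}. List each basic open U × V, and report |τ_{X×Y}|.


Basis B = {∅ × ∅, {35} × {p65}, {35} × {p64, p66}, {35, 36} × {p65}, {35} × {p64, p65, p66}, {35, 36} × {p64, p66}, {35, 36} × {p64, p65, p66}}; |τ_{X×Y}| = 9.

Enumerate products U × V with U ∈ τ_X, V ∈ τ_Y (deduplicated):
  ∅ × ∅ = {} (∅)
  {35} × {p65} = {(35,p65)}
  {35} × {p64, p66} = {(35,p64), (35,p66)}
  {35, 36} × {p65} = {(35,p65), (36,p65)}
  {35} × {p64, p65, p66} = {(35,p64), (35,p65), (35,p66)}
  {35, 36} × {p64, p66} = {(35,p64), (35,p66), (36,p64), (36,p66)}
  {35, 36} × {p64, p65, p66} = {(35,p64), (35,p65), (35,p66), (36,p64), (36,p65), (36,p66)}
These 7 distinct sets form the basis B.
Close under arbitrary unions to get τ_{X×Y}; counting gives |τ_{X×Y}| = 9.


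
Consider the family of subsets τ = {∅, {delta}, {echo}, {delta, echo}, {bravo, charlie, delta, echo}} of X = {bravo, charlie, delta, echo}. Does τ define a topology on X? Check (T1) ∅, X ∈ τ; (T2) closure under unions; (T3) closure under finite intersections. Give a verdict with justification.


τ IS a topology on X.

Axiom (T1): ∅ ∈ τ? Yes; X ∈ τ? Yes.
Axiom (T2/T3): check pairwise unions and intersections of members of τ.
All pairwise intersections and unions checked — each lies in τ. Therefore τ satisfies (T1), (T2), (T3): it IS a topology on X.


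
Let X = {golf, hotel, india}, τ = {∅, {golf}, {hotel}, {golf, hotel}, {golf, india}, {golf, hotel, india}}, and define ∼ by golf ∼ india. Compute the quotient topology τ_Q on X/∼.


X/∼ = {[golf=india], [hotel]}; |τ_Q| = 4.

Equivalence classes: [golf=india], [hotel].
Quotient map π: X → X/∼ sends golf ↦ [golf=india], hotel ↦ [hotel], india ↦ [golf=india].
For each subset V ⊆ X/∼, compute π^{-1}(V) ⊆ X and check whether π^{-1}(V) ∈ τ. V is open in τ_Q iff π^{-1}(V) ∈ τ.
  V = {}: π^{-1}(V) = ∅ ∈ τ ✓.
  V = {[golf=india]}: π^{-1}(V) = {golf, india} ∈ τ ✓.
  V = {[hotel]}: π^{-1}(V) = {hotel} ∈ τ ✓.
  V = {[golf=india], [hotel]}: π^{-1}(V) = {golf, hotel, india} ∈ τ ✓.
Open sets in the quotient: τ_Q = {{}, {[golf=india]}, {[hotel]}, {[golf=india], [hotel]}} (4 elements).


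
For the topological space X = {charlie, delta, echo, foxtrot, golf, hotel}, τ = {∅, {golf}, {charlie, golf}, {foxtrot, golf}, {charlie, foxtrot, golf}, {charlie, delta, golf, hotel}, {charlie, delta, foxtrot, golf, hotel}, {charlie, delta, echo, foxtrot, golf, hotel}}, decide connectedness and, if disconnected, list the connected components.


(X, τ) is connected.

Find clopen sets (U ∈ τ with X ∖ U ∈ τ):
  U = ∅, X ∖ U = {charlie, delta, echo, foxtrot, golf, hotel} — both open, so U is clopen.
  U = {charlie, delta, echo, foxtrot, golf, hotel}, X ∖ U = ∅ — both open, so U is clopen.
Only trivial clopens (∅ and X) exist, so (X, τ) is connected.
Compute connected components by grouping points that agree on all clopens:
  component: {charlie, delta, echo, foxtrot, golf, hotel}


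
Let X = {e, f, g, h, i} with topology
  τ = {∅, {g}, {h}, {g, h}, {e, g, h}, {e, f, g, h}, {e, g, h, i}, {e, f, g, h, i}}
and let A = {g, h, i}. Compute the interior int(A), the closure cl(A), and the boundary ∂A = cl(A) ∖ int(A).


int(A) = {g, h}, cl(A) = {e, f, g, h, i}, ∂A = {e, f, i}.

Closed sets in (X, τ) are complements of opens:
  closed(X, τ) = {∅, {f}, {i}, {f, i}, {e, f, i}, {e, f, g, i}, {e, f, h, i}, {e, f, g, h, i}}.
int(A) = ⋃ {U ∈ τ : U ⊆ A}. Opens contained in A: ∅, {g}, {h}, {g, h}.
Taking the union of these: int(A) = {g, h}.
cl(A) = ⋂ {C closed : A ⊆ C}. Closed sets containing A: {e, f, g, h, i}.
Intersecting these: cl(A) = {e, f, g, h, i}.
∂A = cl(A) ∖ int(A) = {e, f, g, h, i} ∖ {g, h} = {e, f, i}.


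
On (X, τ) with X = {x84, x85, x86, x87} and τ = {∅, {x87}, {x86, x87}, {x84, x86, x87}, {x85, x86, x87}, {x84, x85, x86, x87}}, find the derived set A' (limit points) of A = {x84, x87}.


A' = {x84, x85, x86}

For each x ∈ X, list the open sets U ∈ τ with x ∈ U, then check whether U ∩ (A ∖ {x}) ≠ ∅ for every such U.
  x = x84: opens ∋ x are {x84, x86, x87}, {x84, x85, x86, x87}; each meets A ∖ {x84}, so x IS a limit point.
  x = x85: opens ∋ x are {x85, x86, x87}, {x84, x85, x86, x87}; each meets A ∖ {x85}, so x IS a limit point.
  x = x86: opens ∋ x are {x86, x87}, {x84, x86, x87}, {x85, x86, x87}, {x84, x85, x86, x87}; each meets A ∖ {x86}, so x IS a limit point.
  x = x87: open {x87} ∋ x has {x87} ∩ (A ∖ {x87}) = ∅, so x is NOT a limit point.
Collecting: A' = {x84, x85, x86}.


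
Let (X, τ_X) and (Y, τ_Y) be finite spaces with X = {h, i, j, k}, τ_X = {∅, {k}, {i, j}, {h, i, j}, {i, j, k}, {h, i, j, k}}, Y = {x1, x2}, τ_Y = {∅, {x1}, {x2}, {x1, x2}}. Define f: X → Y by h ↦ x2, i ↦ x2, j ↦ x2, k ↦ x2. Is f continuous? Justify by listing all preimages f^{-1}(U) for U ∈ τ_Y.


f IS continuous.

Compute f^{-1}(U) for each U ∈ τ_Y:
  U = ∅: f^{-1}(U) = ∅ ∈ τ_X ✓.
  U = {x1}: f^{-1}(U) = ∅ ∈ τ_X ✓.
  U = {x2}: f^{-1}(U) = {h, i, j, k} ∈ τ_X ✓.
  U = {x1, x2}: f^{-1}(U) = {h, i, j, k} ∈ τ_X ✓.
Every preimage lies in τ_X, so f IS continuous.


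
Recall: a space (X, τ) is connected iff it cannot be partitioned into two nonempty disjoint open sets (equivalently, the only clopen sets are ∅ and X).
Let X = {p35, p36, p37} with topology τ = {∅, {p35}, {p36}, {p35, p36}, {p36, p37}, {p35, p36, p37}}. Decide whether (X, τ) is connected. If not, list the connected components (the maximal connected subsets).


(X, τ) is disconnected; components = [{p35}, {p36, p37}].

Find clopen sets (U ∈ τ with X ∖ U ∈ τ):
  U = ∅, X ∖ U = {p35, p36, p37} — both open, so U is clopen.
  U = {p35}, X ∖ U = {p36, p37} — both open, so U is clopen.
  U = {p36, p37}, X ∖ U = {p35} — both open, so U is clopen.
  U = {p35, p36, p37}, X ∖ U = ∅ — both open, so U is clopen.
Nontrivial clopen(s) exist: e.g. {p36, p37}. So (X, τ) is disconnected.
Compute connected components by grouping points that agree on all clopens:
  component: {p35}
  component: {p36, p37}


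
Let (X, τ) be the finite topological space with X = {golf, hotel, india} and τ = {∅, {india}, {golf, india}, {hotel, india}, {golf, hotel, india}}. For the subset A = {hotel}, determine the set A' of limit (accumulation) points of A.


A' = ∅

For each x ∈ X, list the open sets U ∈ τ with x ∈ U, then check whether U ∩ (A ∖ {x}) ≠ ∅ for every such U.
  x = golf: open {golf, india} ∋ x has {golf, india} ∩ (A ∖ {golf}) = ∅, so x is NOT a limit point.
  x = hotel: open {hotel, india} ∋ x has {hotel, india} ∩ (A ∖ {hotel}) = ∅, so x is NOT a limit point.
  x = india: open {india} ∋ x has {india} ∩ (A ∖ {india}) = ∅, so x is NOT a limit point.
Collecting: A' = ∅.


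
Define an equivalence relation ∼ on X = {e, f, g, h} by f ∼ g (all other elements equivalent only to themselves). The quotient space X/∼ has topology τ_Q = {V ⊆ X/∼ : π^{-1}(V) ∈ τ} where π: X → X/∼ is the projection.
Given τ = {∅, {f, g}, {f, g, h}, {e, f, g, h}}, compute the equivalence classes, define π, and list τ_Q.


X/∼ = {[e], [f=g], [h]}; |τ_Q| = 4.

Equivalence classes: [e], [f=g], [h].
Quotient map π: X → X/∼ sends e ↦ [e], f ↦ [f=g], g ↦ [f=g], h ↦ [h].
For each subset V ⊆ X/∼, compute π^{-1}(V) ⊆ X and check whether π^{-1}(V) ∈ τ. V is open in τ_Q iff π^{-1}(V) ∈ τ.
  V = {}: π^{-1}(V) = ∅ ∈ τ ✓.
  V = {[e]}: π^{-1}(V) = {e} ∉ τ ✗.
  V = {[f=g]}: π^{-1}(V) = {f, g} ∈ τ ✓.
  V = {[e], [f=g]}: π^{-1}(V) = {e, f, g} ∉ τ ✗.
  V = {[h]}: π^{-1}(V) = {h} ∉ τ ✗.
  V = {[e], [h]}: π^{-1}(V) = {e, h} ∉ τ ✗.
  V = {[f=g], [h]}: π^{-1}(V) = {f, g, h} ∈ τ ✓.
  V = {[e], [f=g], [h]}: π^{-1}(V) = {e, f, g, h} ∈ τ ✓.
Open sets in the quotient: τ_Q = {{}, {[f=g]}, {[f=g], [h]}, {[e], [f=g], [h]}} (4 elements).


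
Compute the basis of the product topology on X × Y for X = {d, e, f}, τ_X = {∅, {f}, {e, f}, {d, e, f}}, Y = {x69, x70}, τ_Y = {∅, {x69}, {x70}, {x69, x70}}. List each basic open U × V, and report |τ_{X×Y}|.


Basis B = {∅ × ∅, {f} × {x69}, {f} × {x70}, {e, f} × {x69}, {e, f} × {x70}, {f} × {x69, x70}, {d, e, f} × {x69}, {d, e, f} × {x70}, {e, f} × {x69, x70}, {d, e, f} × {x69, x70}}; |τ_{X×Y}| = 16.

Enumerate products U × V with U ∈ τ_X, V ∈ τ_Y (deduplicated):
  ∅ × ∅ = {} (∅)
  {f} × {x69} = {(f,x69)}
  {f} × {x70} = {(f,x70)}
  {e, f} × {x69} = {(e,x69), (f,x69)}
  {e, f} × {x70} = {(e,x70), (f,x70)}
  {f} × {x69, x70} = {(f,x69), (f,x70)}
  {d, e, f} × {x69} = {(d,x69), (e,x69), (f,x69)}
  {d, e, f} × {x70} = {(d,x70), (e,x70), (f,x70)}
  {e, f} × {x69, x70} = {(e,x69), (e,x70), (f,x69), (f,x70)}
  {d, e, f} × {x69, x70} = {(d,x69), (d,x70), (e,x69), (e,x70), (f,x69), (f,x70)}
These 10 distinct sets form the basis B.
Close under arbitrary unions to get τ_{X×Y}; counting gives |τ_{X×Y}| = 16.


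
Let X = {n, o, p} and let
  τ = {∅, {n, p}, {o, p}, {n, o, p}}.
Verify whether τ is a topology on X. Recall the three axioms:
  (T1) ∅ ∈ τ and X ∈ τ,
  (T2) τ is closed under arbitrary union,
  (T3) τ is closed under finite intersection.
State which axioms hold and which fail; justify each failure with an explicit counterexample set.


τ is NOT a topology on X.

Axiom (T1): ∅ ∈ τ? Yes; X ∈ τ? Yes.
Axiom (T2/T3): check pairwise unions and intersections of members of τ.
Counterexample for (T3): {n, p} ∩ {o, p} = {p} ∉ τ. Therefore τ is NOT a topology.


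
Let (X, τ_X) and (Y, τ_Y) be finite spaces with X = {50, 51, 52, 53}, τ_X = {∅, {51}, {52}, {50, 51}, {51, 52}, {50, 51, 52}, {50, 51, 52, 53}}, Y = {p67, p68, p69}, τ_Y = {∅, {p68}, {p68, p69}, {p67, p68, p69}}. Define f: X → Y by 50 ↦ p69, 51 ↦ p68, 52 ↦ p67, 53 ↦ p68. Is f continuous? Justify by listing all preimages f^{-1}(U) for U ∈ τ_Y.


f is NOT continuous.

Compute f^{-1}(U) for each U ∈ τ_Y:
  U = ∅: f^{-1}(U) = ∅ ∈ τ_X ✓.
  U = {p68}: f^{-1}(U) = {51, 53} ∉ τ_X ✗.
  U = {p68, p69}: f^{-1}(U) = {50, 51, 53} ∉ τ_X ✗.
  U = {p67, p68, p69}: f^{-1}(U) = {50, 51, 52, 53} ∈ τ_X ✓.
Found U = {p68} with f^{-1}(U) = {51, 53} not in τ_X. Therefore f is NOT continuous.


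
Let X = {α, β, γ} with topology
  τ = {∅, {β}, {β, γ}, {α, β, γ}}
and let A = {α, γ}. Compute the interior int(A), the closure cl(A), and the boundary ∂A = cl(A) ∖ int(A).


int(A) = ∅, cl(A) = {α, γ}, ∂A = {α, γ}.

Closed sets in (X, τ) are complements of opens:
  closed(X, τ) = {∅, {α}, {α, γ}, {α, β, γ}}.
int(A) = ⋃ {U ∈ τ : U ⊆ A}. Opens contained in A: ∅.
Taking the union of these: int(A) = ∅.
cl(A) = ⋂ {C closed : A ⊆ C}. Closed sets containing A: {α, γ}, {α, β, γ}.
Intersecting these: cl(A) = {α, γ}.
∂A = cl(A) ∖ int(A) = {α, γ} ∖ ∅ = {α, γ}.


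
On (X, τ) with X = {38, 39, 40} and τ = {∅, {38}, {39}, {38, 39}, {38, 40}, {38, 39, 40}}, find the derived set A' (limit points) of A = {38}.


A' = {40}

For each x ∈ X, list the open sets U ∈ τ with x ∈ U, then check whether U ∩ (A ∖ {x}) ≠ ∅ for every such U.
  x = 38: open {38} ∋ x has {38} ∩ (A ∖ {38}) = ∅, so x is NOT a limit point.
  x = 39: open {39} ∋ x has {39} ∩ (A ∖ {39}) = ∅, so x is NOT a limit point.
  x = 40: opens ∋ x are {38, 40}, {38, 39, 40}; each meets A ∖ {40}, so x IS a limit point.
Collecting: A' = {40}.


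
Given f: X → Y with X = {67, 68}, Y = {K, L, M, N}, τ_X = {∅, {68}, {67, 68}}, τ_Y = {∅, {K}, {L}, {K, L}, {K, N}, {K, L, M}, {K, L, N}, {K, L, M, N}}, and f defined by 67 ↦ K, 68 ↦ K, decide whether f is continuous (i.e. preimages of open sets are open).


f IS continuous.

Compute f^{-1}(U) for each U ∈ τ_Y:
  U = ∅: f^{-1}(U) = ∅ ∈ τ_X ✓.
  U = {K}: f^{-1}(U) = {67, 68} ∈ τ_X ✓.
  U = {L}: f^{-1}(U) = ∅ ∈ τ_X ✓.
  U = {K, L}: f^{-1}(U) = {67, 68} ∈ τ_X ✓.
  U = {K, N}: f^{-1}(U) = {67, 68} ∈ τ_X ✓.
  U = {K, L, M}: f^{-1}(U) = {67, 68} ∈ τ_X ✓.
  U = {K, L, N}: f^{-1}(U) = {67, 68} ∈ τ_X ✓.
  U = {K, L, M, N}: f^{-1}(U) = {67, 68} ∈ τ_X ✓.
Every preimage lies in τ_X, so f IS continuous.


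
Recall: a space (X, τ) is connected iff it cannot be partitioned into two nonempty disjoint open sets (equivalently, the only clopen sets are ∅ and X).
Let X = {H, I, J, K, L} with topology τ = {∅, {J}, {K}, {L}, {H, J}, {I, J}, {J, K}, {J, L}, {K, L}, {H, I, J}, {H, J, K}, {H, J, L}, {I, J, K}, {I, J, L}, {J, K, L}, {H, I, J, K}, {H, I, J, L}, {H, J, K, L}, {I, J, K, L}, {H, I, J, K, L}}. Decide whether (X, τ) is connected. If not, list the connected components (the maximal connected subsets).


(X, τ) is disconnected; components = [{K}, {L}, {H, I, J}].

Find clopen sets (U ∈ τ with X ∖ U ∈ τ):
  U = ∅, X ∖ U = {H, I, J, K, L} — both open, so U is clopen.
  U = {K}, X ∖ U = {H, I, J, L} — both open, so U is clopen.
  U = {L}, X ∖ U = {H, I, J, K} — both open, so U is clopen.
  U = {K, L}, X ∖ U = {H, I, J} — both open, so U is clopen.
  U = {H, I, J}, X ∖ U = {K, L} — both open, so U is clopen.
  U = {H, I, J, K}, X ∖ U = {L} — both open, so U is clopen.
  U = {H, I, J, L}, X ∖ U = {K} — both open, so U is clopen.
  U = {H, I, J, K, L}, X ∖ U = ∅ — both open, so U is clopen.
Nontrivial clopen(s) exist: e.g. {H, I, J, L}. So (X, τ) is disconnected.
Compute connected components by grouping points that agree on all clopens:
  component: {K}
  component: {L}
  component: {H, I, J}


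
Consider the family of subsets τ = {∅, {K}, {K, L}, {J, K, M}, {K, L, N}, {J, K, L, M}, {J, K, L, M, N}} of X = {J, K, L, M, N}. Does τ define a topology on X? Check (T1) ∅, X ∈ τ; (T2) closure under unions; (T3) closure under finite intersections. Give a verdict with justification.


τ IS a topology on X.

Axiom (T1): ∅ ∈ τ? Yes; X ∈ τ? Yes.
Axiom (T2/T3): check pairwise unions and intersections of members of τ.
All pairwise intersections and unions checked — each lies in τ. Therefore τ satisfies (T1), (T2), (T3): it IS a topology on X.


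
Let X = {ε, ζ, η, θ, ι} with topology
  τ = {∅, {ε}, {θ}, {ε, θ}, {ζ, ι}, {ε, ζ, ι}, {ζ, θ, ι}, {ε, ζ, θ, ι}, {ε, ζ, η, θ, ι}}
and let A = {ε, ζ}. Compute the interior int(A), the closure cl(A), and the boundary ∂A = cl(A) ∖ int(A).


int(A) = {ε}, cl(A) = {ε, ζ, η, ι}, ∂A = {ζ, η, ι}.

Closed sets in (X, τ) are complements of opens:
  closed(X, τ) = {∅, {η}, {ε, η}, {η, θ}, {ε, η, θ}, {ζ, η, ι}, {ε, ζ, η, ι}, {ζ, η, θ, ι}, {ε, ζ, η, θ, ι}}.
int(A) = ⋃ {U ∈ τ : U ⊆ A}. Opens contained in A: ∅, {ε}.
Taking the union of these: int(A) = {ε}.
cl(A) = ⋂ {C closed : A ⊆ C}. Closed sets containing A: {ε, ζ, η, ι}, {ε, ζ, η, θ, ι}.
Intersecting these: cl(A) = {ε, ζ, η, ι}.
∂A = cl(A) ∖ int(A) = {ε, ζ, η, ι} ∖ {ε} = {ζ, η, ι}.


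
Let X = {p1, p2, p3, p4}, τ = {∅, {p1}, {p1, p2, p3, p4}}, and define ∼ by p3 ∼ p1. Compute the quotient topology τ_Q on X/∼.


X/∼ = {[p1=p3], [p2], [p4]}; |τ_Q| = 2.

Equivalence classes: [p1=p3], [p2], [p4].
Quotient map π: X → X/∼ sends p1 ↦ [p1=p3], p2 ↦ [p2], p3 ↦ [p1=p3], p4 ↦ [p4].
For each subset V ⊆ X/∼, compute π^{-1}(V) ⊆ X and check whether π^{-1}(V) ∈ τ. V is open in τ_Q iff π^{-1}(V) ∈ τ.
  V = {}: π^{-1}(V) = ∅ ∈ τ ✓.
  V = {[p1=p3]}: π^{-1}(V) = {p1, p3} ∉ τ ✗.
  V = {[p2]}: π^{-1}(V) = {p2} ∉ τ ✗.
  V = {[p1=p3], [p2]}: π^{-1}(V) = {p1, p2, p3} ∉ τ ✗.
  V = {[p4]}: π^{-1}(V) = {p4} ∉ τ ✗.
  V = {[p1=p3], [p4]}: π^{-1}(V) = {p1, p3, p4} ∉ τ ✗.
  V = {[p2], [p4]}: π^{-1}(V) = {p2, p4} ∉ τ ✗.
  V = {[p1=p3], [p2], [p4]}: π^{-1}(V) = {p1, p2, p3, p4} ∈ τ ✓.
Open sets in the quotient: τ_Q = {{}, {[p1=p3], [p2], [p4]}} (2 elements).


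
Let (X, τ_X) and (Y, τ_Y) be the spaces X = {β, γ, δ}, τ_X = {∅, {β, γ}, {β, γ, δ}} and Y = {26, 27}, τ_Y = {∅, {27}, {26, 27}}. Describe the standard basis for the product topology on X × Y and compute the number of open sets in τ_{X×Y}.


Basis B = {∅ × ∅, {β, γ} × {27}, {β, γ, δ} × {27}, {β, γ} × {26, 27}, {β, γ, δ} × {26, 27}}; |τ_{X×Y}| = 6.

Enumerate products U × V with U ∈ τ_X, V ∈ τ_Y (deduplicated):
  ∅ × ∅ = {} (∅)
  {β, γ} × {27} = {(β,27), (γ,27)}
  {β, γ, δ} × {27} = {(β,27), (γ,27), (δ,27)}
  {β, γ} × {26, 27} = {(β,26), (β,27), (γ,26), (γ,27)}
  {β, γ, δ} × {26, 27} = {(β,26), (β,27), (γ,26), (γ,27), (δ,26), (δ,27)}
These 5 distinct sets form the basis B.
Close under arbitrary unions to get τ_{X×Y}; counting gives |τ_{X×Y}| = 6.


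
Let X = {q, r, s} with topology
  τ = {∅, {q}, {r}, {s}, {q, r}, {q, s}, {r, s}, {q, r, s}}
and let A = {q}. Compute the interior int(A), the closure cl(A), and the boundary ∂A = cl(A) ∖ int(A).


int(A) = {q}, cl(A) = {q}, ∂A = ∅.

Closed sets in (X, τ) are complements of opens:
  closed(X, τ) = {∅, {q}, {r}, {s}, {q, r}, {q, s}, {r, s}, {q, r, s}}.
int(A) = ⋃ {U ∈ τ : U ⊆ A}. Opens contained in A: ∅, {q}.
Taking the union of these: int(A) = {q}.
cl(A) = ⋂ {C closed : A ⊆ C}. Closed sets containing A: {q}, {q, r}, {q, s}, {q, r, s}.
Intersecting these: cl(A) = {q}.
∂A = cl(A) ∖ int(A) = {q} ∖ {q} = ∅.


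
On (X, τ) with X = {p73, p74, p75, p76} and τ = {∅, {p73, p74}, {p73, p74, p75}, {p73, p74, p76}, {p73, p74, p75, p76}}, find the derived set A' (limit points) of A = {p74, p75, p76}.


A' = {p73, p75, p76}

For each x ∈ X, list the open sets U ∈ τ with x ∈ U, then check whether U ∩ (A ∖ {x}) ≠ ∅ for every such U.
  x = p73: opens ∋ x are {p73, p74}, {p73, p74, p75}, {p73, p74, p76}, {p73, p74, p75, p76}; each meets A ∖ {p73}, so x IS a limit point.
  x = p74: open {p73, p74} ∋ x has {p73, p74} ∩ (A ∖ {p74}) = ∅, so x is NOT a limit point.
  x = p75: opens ∋ x are {p73, p74, p75}, {p73, p74, p75, p76}; each meets A ∖ {p75}, so x IS a limit point.
  x = p76: opens ∋ x are {p73, p74, p76}, {p73, p74, p75, p76}; each meets A ∖ {p76}, so x IS a limit point.
Collecting: A' = {p73, p75, p76}.


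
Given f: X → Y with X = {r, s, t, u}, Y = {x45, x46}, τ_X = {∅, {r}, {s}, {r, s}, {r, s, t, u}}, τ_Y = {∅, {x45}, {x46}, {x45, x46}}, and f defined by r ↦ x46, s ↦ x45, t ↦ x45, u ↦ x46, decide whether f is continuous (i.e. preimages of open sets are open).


f is NOT continuous.

Compute f^{-1}(U) for each U ∈ τ_Y:
  U = ∅: f^{-1}(U) = ∅ ∈ τ_X ✓.
  U = {x45}: f^{-1}(U) = {s, t} ∉ τ_X ✗.
  U = {x46}: f^{-1}(U) = {r, u} ∉ τ_X ✗.
  U = {x45, x46}: f^{-1}(U) = {r, s, t, u} ∈ τ_X ✓.
Found U = {x45} with f^{-1}(U) = {s, t} not in τ_X. Therefore f is NOT continuous.


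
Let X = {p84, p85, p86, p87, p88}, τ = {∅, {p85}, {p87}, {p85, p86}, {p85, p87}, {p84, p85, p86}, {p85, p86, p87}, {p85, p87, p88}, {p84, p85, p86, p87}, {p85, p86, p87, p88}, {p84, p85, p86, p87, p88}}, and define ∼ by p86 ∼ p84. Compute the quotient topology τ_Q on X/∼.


X/∼ = {[p84=p86], [p85], [p87], [p88]}; |τ_Q| = 8.

Equivalence classes: [p84=p86], [p85], [p87], [p88].
Quotient map π: X → X/∼ sends p84 ↦ [p84=p86], p85 ↦ [p85], p86 ↦ [p84=p86], p87 ↦ [p87], p88 ↦ [p88].
For each subset V ⊆ X/∼, compute π^{-1}(V) ⊆ X and check whether π^{-1}(V) ∈ τ. V is open in τ_Q iff π^{-1}(V) ∈ τ.
  V = {}: π^{-1}(V) = ∅ ∈ τ ✓.
  V = {[p84=p86]}: π^{-1}(V) = {p84, p86} ∉ τ ✗.
  V = {[p85]}: π^{-1}(V) = {p85} ∈ τ ✓.
  V = {[p84=p86], [p85]}: π^{-1}(V) = {p84, p85, p86} ∈ τ ✓.
  V = {[p87]}: π^{-1}(V) = {p87} ∈ τ ✓.
  V = {[p84=p86], [p87]}: π^{-1}(V) = {p84, p86, p87} ∉ τ ✗.
  V = {[p85], [p87]}: π^{-1}(V) = {p85, p87} ∈ τ ✓.
  V = {[p84=p86], [p85], [p87]}: π^{-1}(V) = {p84, p85, p86, p87} ∈ τ ✓.
  V = {[p88]}: π^{-1}(V) = {p88} ∉ τ ✗.
  V = {[p84=p86], [p88]}: π^{-1}(V) = {p84, p86, p88} ∉ τ ✗.
  V = {[p85], [p88]}: π^{-1}(V) = {p85, p88} ∉ τ ✗.
  V = {[p84=p86], [p85], [p88]}: π^{-1}(V) = {p84, p85, p86, p88} ∉ τ ✗.
  V = {[p87], [p88]}: π^{-1}(V) = {p87, p88} ∉ τ ✗.
  V = {[p84=p86], [p87], [p88]}: π^{-1}(V) = {p84, p86, p87, p88} ∉ τ ✗.
  V = {[p85], [p87], [p88]}: π^{-1}(V) = {p85, p87, p88} ∈ τ ✓.
  V = {[p84=p86], [p85], [p87], [p88]}: π^{-1}(V) = {p84, p85, p86, p87, p88} ∈ τ ✓.
Open sets in the quotient: τ_Q = {{}, {[p85]}, {[p84=p86], [p85]}, {[p87]}, {[p85], [p87]}, {[p84=p86], [p85], [p87]}, {[p85], [p87], [p88]}, {[p84=p86], [p85], [p87], [p88]}} (8 elements).


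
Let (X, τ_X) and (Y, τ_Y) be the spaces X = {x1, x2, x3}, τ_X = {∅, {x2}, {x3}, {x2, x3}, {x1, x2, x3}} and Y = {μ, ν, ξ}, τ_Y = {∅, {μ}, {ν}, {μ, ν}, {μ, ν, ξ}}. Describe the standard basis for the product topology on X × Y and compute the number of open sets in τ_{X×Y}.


Basis B = {∅ × ∅, {x2} × {μ}, {x2} × {ν}, {x3} × {μ}, {x3} × {ν}, {x2} × {μ, ν}, {x2, x3} × {μ}, {x2, x3} × {ν}, {x3} × {μ, ν}, {x1, x2, x3} × {μ}, {x1, x2, x3} × {ν}, {x2} × {μ, ν, ξ}, {x3} × {μ, ν, ξ}, {x2, x3} × {μ, ν}, {x1, x2, x3} × {μ, ν}, {x2, x3} × {μ, ν, ξ}, {x1, x2, x3} × {μ, ν, ξ}}; |τ_{X×Y}| = 48.

Enumerate products U × V with U ∈ τ_X, V ∈ τ_Y (deduplicated):
  ∅ × ∅ = {} (∅)
  {x2} × {μ} = {(x2,μ)}
  {x2} × {ν} = {(x2,ν)}
  {x3} × {μ} = {(x3,μ)}
  {x3} × {ν} = {(x3,ν)}
  {x2} × {μ, ν} = {(x2,μ), (x2,ν)}
  {x2, x3} × {μ} = {(x2,μ), (x3,μ)}
  {x2, x3} × {ν} = {(x2,ν), (x3,ν)}
  {x3} × {μ, ν} = {(x3,μ), (x3,ν)}
  {x1, x2, x3} × {μ} = {(x1,μ), (x2,μ), (x3,μ)}
  {x1, x2, x3} × {ν} = {(x1,ν), (x2,ν), (x3,ν)}
  {x2} × {μ, ν, ξ} = {(x2,μ), (x2,ν), (x2,ξ)}
  {x3} × {μ, ν, ξ} = {(x3,μ), (x3,ν), (x3,ξ)}
  {x2, x3} × {μ, ν} = {(x2,μ), (x2,ν), (x3,μ), (x3,ν)}
  {x1, x2, x3} × {μ, ν} = {(x1,μ), (x1,ν), (x2,μ), (x2,ν), (x3,μ), (x3,ν)}
  {x2, x3} × {μ, ν, ξ} = {(x2,μ), (x2,ν), (x2,ξ), (x3,μ), (x3,ν), (x3,ξ)}
  {x1, x2, x3} × {μ, ν, ξ} = {(x1,μ), (x1,ν), (x1,ξ), (x2,μ), (x2,ν), (x2,ξ), (x3,μ), (x3,ν), (x3,ξ)}
These 17 distinct sets form the basis B.
Close under arbitrary unions to get τ_{X×Y}; counting gives |τ_{X×Y}| = 48.


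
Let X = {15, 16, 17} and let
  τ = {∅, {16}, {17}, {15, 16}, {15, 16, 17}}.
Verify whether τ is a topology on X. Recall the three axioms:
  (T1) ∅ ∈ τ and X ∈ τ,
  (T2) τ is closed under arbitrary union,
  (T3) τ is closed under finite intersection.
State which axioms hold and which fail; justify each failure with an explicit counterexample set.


τ is NOT a topology on X.

Axiom (T1): ∅ ∈ τ? Yes; X ∈ τ? Yes.
Axiom (T2/T3): check pairwise unions and intersections of members of τ.
Counterexample for (T2): {16} ∪ {17} = {16, 17} ∉ τ. Therefore τ is NOT a topology.


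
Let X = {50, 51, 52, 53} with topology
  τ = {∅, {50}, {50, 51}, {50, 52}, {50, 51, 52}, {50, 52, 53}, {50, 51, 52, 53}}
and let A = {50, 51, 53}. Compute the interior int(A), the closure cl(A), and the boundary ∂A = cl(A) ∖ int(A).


int(A) = {50, 51}, cl(A) = {50, 51, 52, 53}, ∂A = {52, 53}.

Closed sets in (X, τ) are complements of opens:
  closed(X, τ) = {∅, {51}, {53}, {51, 53}, {52, 53}, {51, 52, 53}, {50, 51, 52, 53}}.
int(A) = ⋃ {U ∈ τ : U ⊆ A}. Opens contained in A: ∅, {50}, {50, 51}.
Taking the union of these: int(A) = {50, 51}.
cl(A) = ⋂ {C closed : A ⊆ C}. Closed sets containing A: {50, 51, 52, 53}.
Intersecting these: cl(A) = {50, 51, 52, 53}.
∂A = cl(A) ∖ int(A) = {50, 51, 52, 53} ∖ {50, 51} = {52, 53}.


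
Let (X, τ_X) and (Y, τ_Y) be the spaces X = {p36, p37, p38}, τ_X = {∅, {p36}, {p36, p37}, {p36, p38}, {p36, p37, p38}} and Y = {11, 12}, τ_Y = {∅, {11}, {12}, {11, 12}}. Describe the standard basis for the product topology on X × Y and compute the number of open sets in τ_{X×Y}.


Basis B = {∅ × ∅, {p36} × {11}, {p36} × {12}, {p36} × {11, 12}, {p36, p37} × {11}, {p36, p38} × {11}, {p36, p37} × {12}, {p36, p38} × {12}, {p36, p37, p38} × {11}, {p36, p37, p38} × {12}, {p36, p37} × {11, 12}, {p36, p38} × {11, 12}, {p36, p37, p38} × {11, 12}}; |τ_{X×Y}| = 25.

Enumerate products U × V with U ∈ τ_X, V ∈ τ_Y (deduplicated):
  ∅ × ∅ = {} (∅)
  {p36} × {11} = {(p36,11)}
  {p36} × {12} = {(p36,12)}
  {p36} × {11, 12} = {(p36,11), (p36,12)}
  {p36, p37} × {11} = {(p36,11), (p37,11)}
  {p36, p38} × {11} = {(p36,11), (p38,11)}
  {p36, p37} × {12} = {(p36,12), (p37,12)}
  {p36, p38} × {12} = {(p36,12), (p38,12)}
  {p36, p37, p38} × {11} = {(p36,11), (p37,11), (p38,11)}
  {p36, p37, p38} × {12} = {(p36,12), (p37,12), (p38,12)}
  {p36, p37} × {11, 12} = {(p36,11), (p36,12), (p37,11), (p37,12)}
  {p36, p38} × {11, 12} = {(p36,11), (p36,12), (p38,11), (p38,12)}
  {p36, p37, p38} × {11, 12} = {(p36,11), (p36,12), (p37,11), (p37,12), (p38,11), (p38,12)}
These 13 distinct sets form the basis B.
Close under arbitrary unions to get τ_{X×Y}; counting gives |τ_{X×Y}| = 25.


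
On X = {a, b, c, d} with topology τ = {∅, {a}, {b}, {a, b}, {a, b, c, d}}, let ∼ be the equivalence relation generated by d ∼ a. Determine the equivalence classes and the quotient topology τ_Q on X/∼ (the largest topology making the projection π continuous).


X/∼ = {[a=d], [b], [c]}; |τ_Q| = 3.

Equivalence classes: [a=d], [b], [c].
Quotient map π: X → X/∼ sends a ↦ [a=d], b ↦ [b], c ↦ [c], d ↦ [a=d].
For each subset V ⊆ X/∼, compute π^{-1}(V) ⊆ X and check whether π^{-1}(V) ∈ τ. V is open in τ_Q iff π^{-1}(V) ∈ τ.
  V = {}: π^{-1}(V) = ∅ ∈ τ ✓.
  V = {[a=d]}: π^{-1}(V) = {a, d} ∉ τ ✗.
  V = {[b]}: π^{-1}(V) = {b} ∈ τ ✓.
  V = {[a=d], [b]}: π^{-1}(V) = {a, b, d} ∉ τ ✗.
  V = {[c]}: π^{-1}(V) = {c} ∉ τ ✗.
  V = {[a=d], [c]}: π^{-1}(V) = {a, c, d} ∉ τ ✗.
  V = {[b], [c]}: π^{-1}(V) = {b, c} ∉ τ ✗.
  V = {[a=d], [b], [c]}: π^{-1}(V) = {a, b, c, d} ∈ τ ✓.
Open sets in the quotient: τ_Q = {{}, {[b]}, {[a=d], [b], [c]}} (3 elements).


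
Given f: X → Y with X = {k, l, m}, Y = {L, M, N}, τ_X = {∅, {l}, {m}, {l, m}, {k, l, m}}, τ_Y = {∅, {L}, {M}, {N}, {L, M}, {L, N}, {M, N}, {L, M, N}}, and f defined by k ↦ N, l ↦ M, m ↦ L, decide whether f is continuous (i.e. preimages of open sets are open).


f is NOT continuous.

Compute f^{-1}(U) for each U ∈ τ_Y:
  U = ∅: f^{-1}(U) = ∅ ∈ τ_X ✓.
  U = {L}: f^{-1}(U) = {m} ∈ τ_X ✓.
  U = {M}: f^{-1}(U) = {l} ∈ τ_X ✓.
  U = {N}: f^{-1}(U) = {k} ∉ τ_X ✗.
  U = {L, M}: f^{-1}(U) = {l, m} ∈ τ_X ✓.
  U = {L, N}: f^{-1}(U) = {k, m} ∉ τ_X ✗.
  U = {M, N}: f^{-1}(U) = {k, l} ∉ τ_X ✗.
  U = {L, M, N}: f^{-1}(U) = {k, l, m} ∈ τ_X ✓.
Found U = {N} with f^{-1}(U) = {k} not in τ_X. Therefore f is NOT continuous.


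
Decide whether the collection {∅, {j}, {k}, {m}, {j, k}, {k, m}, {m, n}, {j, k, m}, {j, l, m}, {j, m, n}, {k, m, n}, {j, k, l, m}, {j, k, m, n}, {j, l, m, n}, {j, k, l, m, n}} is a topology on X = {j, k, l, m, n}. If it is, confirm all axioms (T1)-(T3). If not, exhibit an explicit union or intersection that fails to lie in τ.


τ is NOT a topology on X.

Axiom (T1): ∅ ∈ τ? Yes; X ∈ τ? Yes.
Axiom (T2/T3): check pairwise unions and intersections of members of τ.
Counterexample for (T2): {j} ∪ {m} = {j, m} ∉ τ. Therefore τ is NOT a topology.


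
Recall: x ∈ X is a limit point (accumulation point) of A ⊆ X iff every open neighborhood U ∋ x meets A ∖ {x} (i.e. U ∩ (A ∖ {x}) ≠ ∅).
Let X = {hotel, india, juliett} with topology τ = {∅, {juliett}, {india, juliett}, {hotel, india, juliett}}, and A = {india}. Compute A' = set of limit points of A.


A' = {hotel}

For each x ∈ X, list the open sets U ∈ τ with x ∈ U, then check whether U ∩ (A ∖ {x}) ≠ ∅ for every such U.
  x = hotel: opens ∋ x are {hotel, india, juliett}; each meets A ∖ {hotel}, so x IS a limit point.
  x = india: open {india, juliett} ∋ x has {india, juliett} ∩ (A ∖ {india}) = ∅, so x is NOT a limit point.
  x = juliett: open {juliett} ∋ x has {juliett} ∩ (A ∖ {juliett}) = ∅, so x is NOT a limit point.
Collecting: A' = {hotel}.


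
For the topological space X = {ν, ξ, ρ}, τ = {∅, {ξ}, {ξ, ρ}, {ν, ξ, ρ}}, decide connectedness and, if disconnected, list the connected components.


(X, τ) is connected.

Find clopen sets (U ∈ τ with X ∖ U ∈ τ):
  U = ∅, X ∖ U = {ν, ξ, ρ} — both open, so U is clopen.
  U = {ν, ξ, ρ}, X ∖ U = ∅ — both open, so U is clopen.
Only trivial clopens (∅ and X) exist, so (X, τ) is connected.
Compute connected components by grouping points that agree on all clopens:
  component: {ν, ξ, ρ}


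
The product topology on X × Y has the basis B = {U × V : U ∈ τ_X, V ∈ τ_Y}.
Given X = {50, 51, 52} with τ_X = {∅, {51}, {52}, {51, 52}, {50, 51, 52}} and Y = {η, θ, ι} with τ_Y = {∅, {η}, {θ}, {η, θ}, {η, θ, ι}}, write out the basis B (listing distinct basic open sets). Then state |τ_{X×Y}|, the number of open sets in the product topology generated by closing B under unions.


Basis B = {∅ × ∅, {51} × {η}, {51} × {θ}, {52} × {η}, {52} × {θ}, {51} × {η, θ}, {51, 52} × {η}, {51, 52} × {θ}, {52} × {η, θ}, {50, 51, 52} × {η}, {50, 51, 52} × {θ}, {51} × {η, θ, ι}, {52} × {η, θ, ι}, {51, 52} × {η, θ}, {50, 51, 52} × {η, θ}, {51, 52} × {η, θ, ι}, {50, 51, 52} × {η, θ, ι}}; |τ_{X×Y}| = 48.

Enumerate products U × V with U ∈ τ_X, V ∈ τ_Y (deduplicated):
  ∅ × ∅ = {} (∅)
  {51} × {η} = {(51,η)}
  {51} × {θ} = {(51,θ)}
  {52} × {η} = {(52,η)}
  {52} × {θ} = {(52,θ)}
  {51} × {η, θ} = {(51,η), (51,θ)}
  {51, 52} × {η} = {(51,η), (52,η)}
  {51, 52} × {θ} = {(51,θ), (52,θ)}
  {52} × {η, θ} = {(52,η), (52,θ)}
  {50, 51, 52} × {η} = {(50,η), (51,η), (52,η)}
  {50, 51, 52} × {θ} = {(50,θ), (51,θ), (52,θ)}
  {51} × {η, θ, ι} = {(51,η), (51,θ), (51,ι)}
  {52} × {η, θ, ι} = {(52,η), (52,θ), (52,ι)}
  {51, 52} × {η, θ} = {(51,η), (51,θ), (52,η), (52,θ)}
  {50, 51, 52} × {η, θ} = {(50,η), (50,θ), (51,η), (51,θ), (52,η), (52,θ)}
  {51, 52} × {η, θ, ι} = {(51,η), (51,θ), (51,ι), (52,η), (52,θ), (52,ι)}
  {50, 51, 52} × {η, θ, ι} = {(50,η), (50,θ), (50,ι), (51,η), (51,θ), (51,ι), (52,η), (52,θ), (52,ι)}
These 17 distinct sets form the basis B.
Close under arbitrary unions to get τ_{X×Y}; counting gives |τ_{X×Y}| = 48.


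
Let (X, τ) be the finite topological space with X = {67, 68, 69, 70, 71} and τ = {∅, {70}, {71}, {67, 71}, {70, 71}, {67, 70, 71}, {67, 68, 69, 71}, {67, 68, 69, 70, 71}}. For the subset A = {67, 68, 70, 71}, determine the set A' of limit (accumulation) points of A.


A' = {67, 68, 69}

For each x ∈ X, list the open sets U ∈ τ with x ∈ U, then check whether U ∩ (A ∖ {x}) ≠ ∅ for every such U.
  x = 67: opens ∋ x are {67, 71}, {67, 70, 71}, {67, 68, 69, 71}, {67, 68, 69, 70, 71}; each meets A ∖ {67}, so x IS a limit point.
  x = 68: opens ∋ x are {67, 68, 69, 71}, {67, 68, 69, 70, 71}; each meets A ∖ {68}, so x IS a limit point.
  x = 69: opens ∋ x are {67, 68, 69, 71}, {67, 68, 69, 70, 71}; each meets A ∖ {69}, so x IS a limit point.
  x = 70: open {70} ∋ x has {70} ∩ (A ∖ {70}) = ∅, so x is NOT a limit point.
  x = 71: open {71} ∋ x has {71} ∩ (A ∖ {71}) = ∅, so x is NOT a limit point.
Collecting: A' = {67, 68, 69}.


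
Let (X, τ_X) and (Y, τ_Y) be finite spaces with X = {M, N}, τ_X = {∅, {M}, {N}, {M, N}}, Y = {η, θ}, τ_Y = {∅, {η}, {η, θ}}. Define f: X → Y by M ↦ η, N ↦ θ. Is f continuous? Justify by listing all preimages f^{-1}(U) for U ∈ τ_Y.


f IS continuous.

Compute f^{-1}(U) for each U ∈ τ_Y:
  U = ∅: f^{-1}(U) = ∅ ∈ τ_X ✓.
  U = {η}: f^{-1}(U) = {M} ∈ τ_X ✓.
  U = {η, θ}: f^{-1}(U) = {M, N} ∈ τ_X ✓.
Every preimage lies in τ_X, so f IS continuous.


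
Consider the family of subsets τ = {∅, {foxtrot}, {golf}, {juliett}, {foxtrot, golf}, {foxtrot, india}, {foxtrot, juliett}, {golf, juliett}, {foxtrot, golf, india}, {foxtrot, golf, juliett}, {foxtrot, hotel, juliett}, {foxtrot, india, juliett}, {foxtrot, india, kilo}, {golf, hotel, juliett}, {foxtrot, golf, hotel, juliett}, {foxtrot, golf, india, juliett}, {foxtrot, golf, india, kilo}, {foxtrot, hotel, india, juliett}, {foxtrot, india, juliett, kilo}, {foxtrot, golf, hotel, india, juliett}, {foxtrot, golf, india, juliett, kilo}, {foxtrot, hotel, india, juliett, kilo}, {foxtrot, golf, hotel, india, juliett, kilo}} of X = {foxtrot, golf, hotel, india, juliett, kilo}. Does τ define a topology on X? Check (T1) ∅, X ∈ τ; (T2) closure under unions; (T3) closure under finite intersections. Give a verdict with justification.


τ is NOT a topology on X.

Axiom (T1): ∅ ∈ τ? Yes; X ∈ τ? Yes.
Axiom (T2/T3): check pairwise unions and intersections of members of τ.
Counterexample for (T3): {foxtrot, hotel, juliett} ∩ {golf, hotel, juliett} = {hotel, juliett} ∉ τ. Therefore τ is NOT a topology.


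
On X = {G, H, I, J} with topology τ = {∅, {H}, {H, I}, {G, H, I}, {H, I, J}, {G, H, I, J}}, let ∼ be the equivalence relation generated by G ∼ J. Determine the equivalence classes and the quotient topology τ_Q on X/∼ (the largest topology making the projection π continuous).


X/∼ = {[G=J], [H], [I]}; |τ_Q| = 4.

Equivalence classes: [G=J], [H], [I].
Quotient map π: X → X/∼ sends G ↦ [G=J], H ↦ [H], I ↦ [I], J ↦ [G=J].
For each subset V ⊆ X/∼, compute π^{-1}(V) ⊆ X and check whether π^{-1}(V) ∈ τ. V is open in τ_Q iff π^{-1}(V) ∈ τ.
  V = {}: π^{-1}(V) = ∅ ∈ τ ✓.
  V = {[G=J]}: π^{-1}(V) = {G, J} ∉ τ ✗.
  V = {[H]}: π^{-1}(V) = {H} ∈ τ ✓.
  V = {[G=J], [H]}: π^{-1}(V) = {G, H, J} ∉ τ ✗.
  V = {[I]}: π^{-1}(V) = {I} ∉ τ ✗.
  V = {[G=J], [I]}: π^{-1}(V) = {G, I, J} ∉ τ ✗.
  V = {[H], [I]}: π^{-1}(V) = {H, I} ∈ τ ✓.
  V = {[G=J], [H], [I]}: π^{-1}(V) = {G, H, I, J} ∈ τ ✓.
Open sets in the quotient: τ_Q = {{}, {[H]}, {[H], [I]}, {[G=J], [H], [I]}} (4 elements).
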